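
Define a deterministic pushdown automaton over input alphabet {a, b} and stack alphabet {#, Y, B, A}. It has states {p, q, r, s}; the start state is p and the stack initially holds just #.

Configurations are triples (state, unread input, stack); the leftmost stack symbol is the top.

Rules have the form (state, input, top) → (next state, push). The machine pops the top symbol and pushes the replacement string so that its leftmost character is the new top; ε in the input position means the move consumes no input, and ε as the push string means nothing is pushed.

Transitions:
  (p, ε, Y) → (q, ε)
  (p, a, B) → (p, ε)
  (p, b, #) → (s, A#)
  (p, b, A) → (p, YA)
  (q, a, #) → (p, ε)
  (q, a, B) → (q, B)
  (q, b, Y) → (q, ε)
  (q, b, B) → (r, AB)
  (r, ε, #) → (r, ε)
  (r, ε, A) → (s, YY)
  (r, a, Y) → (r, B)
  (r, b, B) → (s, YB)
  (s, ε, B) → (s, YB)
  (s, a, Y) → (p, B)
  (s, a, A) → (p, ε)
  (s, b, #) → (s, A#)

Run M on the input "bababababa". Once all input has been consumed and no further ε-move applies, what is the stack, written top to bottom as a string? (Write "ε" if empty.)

(p, bababababa, #)
  read b, top #: go to s, push A# → (s, ababababa, A#)
  read a, top A: go to p, push ε → (p, babababa, #)
  read b, top #: go to s, push A# → (s, abababa, A#)
  read a, top A: go to p, push ε → (p, bababa, #)
  read b, top #: go to s, push A# → (s, ababa, A#)
  read a, top A: go to p, push ε → (p, baba, #)
  read b, top #: go to s, push A# → (s, aba, A#)
  read a, top A: go to p, push ε → (p, ba, #)
  read b, top #: go to s, push A# → (s, a, A#)
  read a, top A: go to p, push ε → (p, ε, #)
All input consumed in state p with stack #.

#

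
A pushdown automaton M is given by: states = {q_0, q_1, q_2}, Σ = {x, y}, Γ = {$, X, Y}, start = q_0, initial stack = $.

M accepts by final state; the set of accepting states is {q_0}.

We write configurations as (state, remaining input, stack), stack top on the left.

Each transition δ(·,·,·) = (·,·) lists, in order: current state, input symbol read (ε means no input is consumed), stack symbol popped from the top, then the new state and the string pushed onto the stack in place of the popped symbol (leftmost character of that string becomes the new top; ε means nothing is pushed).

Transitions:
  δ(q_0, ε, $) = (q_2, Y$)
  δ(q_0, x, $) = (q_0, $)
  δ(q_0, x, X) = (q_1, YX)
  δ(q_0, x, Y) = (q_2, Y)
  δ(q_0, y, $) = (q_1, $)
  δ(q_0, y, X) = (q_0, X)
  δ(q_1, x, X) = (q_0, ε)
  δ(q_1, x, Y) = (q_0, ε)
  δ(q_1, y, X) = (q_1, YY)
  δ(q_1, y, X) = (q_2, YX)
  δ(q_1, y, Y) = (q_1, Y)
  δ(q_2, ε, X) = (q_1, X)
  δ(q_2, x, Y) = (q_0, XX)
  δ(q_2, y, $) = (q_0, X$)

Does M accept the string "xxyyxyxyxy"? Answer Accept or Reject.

One accepting computation: (q_0, xxyyxyxyxy, $) ⊢ (q_2, xxyyxyxyxy, Y$) ⊢ (q_0, xyyxyxyxy, XX$) ⊢ (q_1, yyxyxyxy, YXX$) ⊢ (q_1, yxyxyxy, YXX$) ⊢ (q_1, xyxyxy, YXX$) ⊢ (q_0, yxyxy, XX$) ⊢ (q_0, xyxy, XX$) ⊢ (q_1, yxy, YXX$) ⊢ (q_1, xy, YXX$) ⊢ (q_0, y, XX$) ⊢ (q_0, ε, XX$)
All input consumed and state q_0 ∈ F.

Accept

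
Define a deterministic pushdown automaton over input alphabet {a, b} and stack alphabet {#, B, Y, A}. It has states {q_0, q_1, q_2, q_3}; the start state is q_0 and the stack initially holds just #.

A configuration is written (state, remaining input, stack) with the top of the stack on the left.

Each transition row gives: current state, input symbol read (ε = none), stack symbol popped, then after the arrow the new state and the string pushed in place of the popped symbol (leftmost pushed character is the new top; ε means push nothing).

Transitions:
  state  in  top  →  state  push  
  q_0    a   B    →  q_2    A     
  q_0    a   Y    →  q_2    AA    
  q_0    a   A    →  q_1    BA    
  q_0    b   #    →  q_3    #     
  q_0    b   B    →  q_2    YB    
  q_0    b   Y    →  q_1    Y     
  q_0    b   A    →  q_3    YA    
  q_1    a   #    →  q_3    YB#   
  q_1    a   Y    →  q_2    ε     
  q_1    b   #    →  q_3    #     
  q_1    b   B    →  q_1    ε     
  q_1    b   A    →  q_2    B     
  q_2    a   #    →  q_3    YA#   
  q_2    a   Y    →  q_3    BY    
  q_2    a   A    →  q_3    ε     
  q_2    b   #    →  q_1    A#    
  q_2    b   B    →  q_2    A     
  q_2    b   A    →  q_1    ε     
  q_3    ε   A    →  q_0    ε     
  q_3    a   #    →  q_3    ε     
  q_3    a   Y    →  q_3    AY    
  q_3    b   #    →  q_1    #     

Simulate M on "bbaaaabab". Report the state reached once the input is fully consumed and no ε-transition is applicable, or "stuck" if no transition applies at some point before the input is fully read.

(q_0, bbaaaabab, #)
  read b, top #: go to q_3, push # → (q_3, baaaabab, #)
  read b, top #: go to q_1, push # → (q_1, aaaabab, #)
  read a, top #: go to q_3, push YB# → (q_3, aaabab, YB#)
  read a, top Y: go to q_3, push AY → (q_3, aabab, AYB#)
  ε-move, top A: go to q_0, push ε → (q_0, aabab, YB#)
  read a, top Y: go to q_2, push AA → (q_2, abab, AAB#)
  read a, top A: go to q_3, push ε → (q_3, bab, AB#)
  ε-move, top A: go to q_0, push ε → (q_0, bab, B#)
  read b, top B: go to q_2, push YB → (q_2, ab, YB#)
  read a, top Y: go to q_3, push BY → (q_3, b, BYB#)
No transition for (q_3, b, top B); M blocks with input b remaining.

stuck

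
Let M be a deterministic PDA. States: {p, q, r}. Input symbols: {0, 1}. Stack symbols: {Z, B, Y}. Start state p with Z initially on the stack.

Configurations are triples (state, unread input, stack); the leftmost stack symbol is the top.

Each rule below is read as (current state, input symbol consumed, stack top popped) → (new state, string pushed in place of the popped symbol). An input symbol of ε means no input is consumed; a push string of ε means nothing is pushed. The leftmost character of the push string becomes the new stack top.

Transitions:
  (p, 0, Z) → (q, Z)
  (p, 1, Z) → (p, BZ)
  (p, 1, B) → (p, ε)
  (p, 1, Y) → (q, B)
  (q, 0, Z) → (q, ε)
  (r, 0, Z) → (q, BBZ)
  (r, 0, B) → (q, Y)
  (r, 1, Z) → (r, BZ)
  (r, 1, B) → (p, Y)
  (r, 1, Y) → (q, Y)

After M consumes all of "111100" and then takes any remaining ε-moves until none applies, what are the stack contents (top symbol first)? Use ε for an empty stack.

(p, 111100, Z)
  read 1, top Z: go to p, push BZ → (p, 11100, BZ)
  read 1, top B: go to p, push ε → (p, 1100, Z)
  read 1, top Z: go to p, push BZ → (p, 100, BZ)
  read 1, top B: go to p, push ε → (p, 00, Z)
  read 0, top Z: go to q, push Z → (q, 0, Z)
  read 0, top Z: go to q, push ε → (q, ε, ε)
All input consumed in state q with stack ε.

ε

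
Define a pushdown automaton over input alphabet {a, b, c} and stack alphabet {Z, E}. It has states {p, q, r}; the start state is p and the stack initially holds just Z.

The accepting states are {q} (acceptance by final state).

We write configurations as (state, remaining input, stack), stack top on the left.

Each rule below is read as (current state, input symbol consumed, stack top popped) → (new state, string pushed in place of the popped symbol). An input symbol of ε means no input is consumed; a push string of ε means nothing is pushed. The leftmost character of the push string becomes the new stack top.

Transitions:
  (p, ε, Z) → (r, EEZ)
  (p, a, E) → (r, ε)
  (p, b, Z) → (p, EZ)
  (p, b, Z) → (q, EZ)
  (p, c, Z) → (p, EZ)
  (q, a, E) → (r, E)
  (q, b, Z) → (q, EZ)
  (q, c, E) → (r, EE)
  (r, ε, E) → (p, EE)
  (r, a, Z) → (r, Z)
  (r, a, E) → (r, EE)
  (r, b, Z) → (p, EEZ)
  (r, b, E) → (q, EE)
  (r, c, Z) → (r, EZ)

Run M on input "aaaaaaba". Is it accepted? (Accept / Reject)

Reject

No computation consumes all input and reaches a final state.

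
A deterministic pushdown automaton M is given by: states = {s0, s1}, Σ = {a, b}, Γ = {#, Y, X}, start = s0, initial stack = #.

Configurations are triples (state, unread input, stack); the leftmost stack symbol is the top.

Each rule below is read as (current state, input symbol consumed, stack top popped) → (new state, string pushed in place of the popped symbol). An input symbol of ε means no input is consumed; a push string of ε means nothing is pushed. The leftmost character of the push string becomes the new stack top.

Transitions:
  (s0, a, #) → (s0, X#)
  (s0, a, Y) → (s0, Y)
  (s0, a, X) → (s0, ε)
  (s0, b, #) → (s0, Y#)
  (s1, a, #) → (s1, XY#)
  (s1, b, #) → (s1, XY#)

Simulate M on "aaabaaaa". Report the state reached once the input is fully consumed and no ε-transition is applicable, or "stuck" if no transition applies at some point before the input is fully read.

(s0, aaabaaaa, #)
  read a, top #: go to s0, push X# → (s0, aabaaaa, X#)
  read a, top X: go to s0, push ε → (s0, abaaaa, #)
  read a, top #: go to s0, push X# → (s0, baaaa, X#)
No transition for (s0, b, top X); M blocks with input baaaa remaining.

stuck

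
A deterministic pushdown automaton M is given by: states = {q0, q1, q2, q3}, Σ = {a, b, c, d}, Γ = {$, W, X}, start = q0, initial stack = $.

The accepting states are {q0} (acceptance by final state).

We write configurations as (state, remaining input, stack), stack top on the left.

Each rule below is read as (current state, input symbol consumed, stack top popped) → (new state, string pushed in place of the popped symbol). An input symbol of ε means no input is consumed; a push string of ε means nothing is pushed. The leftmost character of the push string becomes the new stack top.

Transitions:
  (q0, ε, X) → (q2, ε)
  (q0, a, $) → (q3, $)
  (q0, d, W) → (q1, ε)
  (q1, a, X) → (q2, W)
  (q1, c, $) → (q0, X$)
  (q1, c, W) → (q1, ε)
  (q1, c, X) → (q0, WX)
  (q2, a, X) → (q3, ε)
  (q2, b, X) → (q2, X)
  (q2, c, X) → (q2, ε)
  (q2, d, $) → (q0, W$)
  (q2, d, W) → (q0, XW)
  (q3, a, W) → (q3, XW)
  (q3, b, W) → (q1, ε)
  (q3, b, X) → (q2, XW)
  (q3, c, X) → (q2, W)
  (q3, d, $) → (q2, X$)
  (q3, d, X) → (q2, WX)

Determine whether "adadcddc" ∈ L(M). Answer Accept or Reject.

Accept

(q0, adadcddc, $)
  read a, top $: go to q3, push $ → (q3, dadcddc, $)
  read d, top $: go to q2, push X$ → (q2, adcddc, X$)
  read a, top X: go to q3, push ε → (q3, dcddc, $)
  read d, top $: go to q2, push X$ → (q2, cddc, X$)
  read c, top X: go to q2, push ε → (q2, ddc, $)
  read d, top $: go to q0, push W$ → (q0, dc, W$)
  read d, top W: go to q1, push ε → (q1, c, $)
  read c, top $: go to q0, push X$ → (q0, ε, X$)
All input consumed; state q0 ∈ F.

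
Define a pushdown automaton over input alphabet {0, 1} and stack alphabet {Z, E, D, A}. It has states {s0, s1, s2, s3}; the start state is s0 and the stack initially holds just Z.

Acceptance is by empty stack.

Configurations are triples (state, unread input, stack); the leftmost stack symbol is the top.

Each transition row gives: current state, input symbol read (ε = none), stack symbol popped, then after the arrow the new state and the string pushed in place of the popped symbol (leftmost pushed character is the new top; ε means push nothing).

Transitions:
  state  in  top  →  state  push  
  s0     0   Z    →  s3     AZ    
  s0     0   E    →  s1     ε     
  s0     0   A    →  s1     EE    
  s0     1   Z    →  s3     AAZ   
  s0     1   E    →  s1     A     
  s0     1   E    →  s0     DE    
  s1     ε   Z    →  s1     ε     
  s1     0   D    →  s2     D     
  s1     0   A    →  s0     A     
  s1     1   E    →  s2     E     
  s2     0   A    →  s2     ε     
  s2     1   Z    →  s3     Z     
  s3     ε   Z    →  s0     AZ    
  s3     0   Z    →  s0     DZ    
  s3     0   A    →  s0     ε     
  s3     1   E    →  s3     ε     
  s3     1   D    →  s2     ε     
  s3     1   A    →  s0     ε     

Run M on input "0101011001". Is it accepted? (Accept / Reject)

No computation consumes all input and empties the stack.

Reject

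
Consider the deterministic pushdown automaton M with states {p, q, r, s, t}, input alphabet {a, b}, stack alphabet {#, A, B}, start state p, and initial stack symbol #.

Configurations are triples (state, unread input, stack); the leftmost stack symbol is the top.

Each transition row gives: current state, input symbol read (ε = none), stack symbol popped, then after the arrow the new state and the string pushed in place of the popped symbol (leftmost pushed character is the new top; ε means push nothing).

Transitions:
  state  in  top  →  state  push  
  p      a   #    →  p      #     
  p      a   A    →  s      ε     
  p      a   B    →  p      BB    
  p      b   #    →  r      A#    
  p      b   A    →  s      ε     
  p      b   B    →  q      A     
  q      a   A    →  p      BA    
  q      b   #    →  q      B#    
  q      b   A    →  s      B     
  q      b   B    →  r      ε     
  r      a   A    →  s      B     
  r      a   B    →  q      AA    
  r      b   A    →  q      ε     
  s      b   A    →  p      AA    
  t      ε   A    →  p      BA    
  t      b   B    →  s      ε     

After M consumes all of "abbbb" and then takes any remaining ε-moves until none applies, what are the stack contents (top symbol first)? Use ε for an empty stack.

#

(p, abbbb, #)
  read a, top #: go to p, push # → (p, bbbb, #)
  read b, top #: go to r, push A# → (r, bbb, A#)
  read b, top A: go to q, push ε → (q, bb, #)
  read b, top #: go to q, push B# → (q, b, B#)
  read b, top B: go to r, push ε → (r, ε, #)
All input consumed in state r with stack #.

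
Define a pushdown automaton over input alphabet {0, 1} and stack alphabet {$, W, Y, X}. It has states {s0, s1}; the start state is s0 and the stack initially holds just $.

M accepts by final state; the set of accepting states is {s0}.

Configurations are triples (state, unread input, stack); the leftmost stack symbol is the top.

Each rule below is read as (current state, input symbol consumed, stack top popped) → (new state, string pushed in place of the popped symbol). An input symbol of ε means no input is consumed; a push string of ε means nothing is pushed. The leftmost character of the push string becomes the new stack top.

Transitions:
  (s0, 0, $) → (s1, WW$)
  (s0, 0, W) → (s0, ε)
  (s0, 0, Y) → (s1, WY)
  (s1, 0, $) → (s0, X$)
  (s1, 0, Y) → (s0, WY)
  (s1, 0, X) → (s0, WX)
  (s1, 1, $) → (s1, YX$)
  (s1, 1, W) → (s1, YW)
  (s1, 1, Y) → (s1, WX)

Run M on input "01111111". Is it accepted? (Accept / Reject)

Reject

No computation consumes all input and reaches a final state.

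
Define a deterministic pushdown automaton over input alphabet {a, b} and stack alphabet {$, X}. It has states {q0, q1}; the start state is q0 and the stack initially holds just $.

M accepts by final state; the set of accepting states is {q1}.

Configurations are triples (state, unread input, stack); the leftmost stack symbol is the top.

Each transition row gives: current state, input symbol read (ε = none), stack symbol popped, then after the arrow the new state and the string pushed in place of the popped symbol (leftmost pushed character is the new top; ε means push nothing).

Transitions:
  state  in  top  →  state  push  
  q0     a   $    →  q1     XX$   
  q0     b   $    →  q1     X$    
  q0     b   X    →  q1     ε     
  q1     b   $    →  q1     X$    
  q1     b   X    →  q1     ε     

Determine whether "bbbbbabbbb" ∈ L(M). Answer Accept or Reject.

Reject

(q0, bbbbbabbbb, $) ⊢ (q1, bbbbabbbb, X$) ⊢ (q1, bbbabbbb, $) ⊢ (q1, bbabbbb, X$) ⊢ (q1, babbbb, $) ⊢ (q1, abbbb, X$)
No transition applies at (q1, abbbb, X$); input not fully consumed.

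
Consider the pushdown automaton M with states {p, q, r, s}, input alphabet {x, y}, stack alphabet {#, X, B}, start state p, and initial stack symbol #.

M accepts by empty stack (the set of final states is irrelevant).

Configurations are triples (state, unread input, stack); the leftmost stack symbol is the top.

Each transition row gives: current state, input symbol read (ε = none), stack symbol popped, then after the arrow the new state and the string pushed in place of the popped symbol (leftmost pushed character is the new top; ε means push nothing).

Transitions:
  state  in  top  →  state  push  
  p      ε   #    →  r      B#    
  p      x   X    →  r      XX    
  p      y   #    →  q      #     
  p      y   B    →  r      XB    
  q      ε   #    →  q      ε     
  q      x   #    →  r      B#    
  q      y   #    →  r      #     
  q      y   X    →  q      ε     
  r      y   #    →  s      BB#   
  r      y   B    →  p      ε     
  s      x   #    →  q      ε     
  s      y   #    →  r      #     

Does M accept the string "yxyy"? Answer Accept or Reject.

One accepting computation: (p, yxyy, #) ⊢ (q, xyy, #) ⊢ (r, yy, B#) ⊢ (p, y, #) ⊢ (q, ε, #) ⊢ (q, ε, ε)
All input consumed and the stack is empty.

Accept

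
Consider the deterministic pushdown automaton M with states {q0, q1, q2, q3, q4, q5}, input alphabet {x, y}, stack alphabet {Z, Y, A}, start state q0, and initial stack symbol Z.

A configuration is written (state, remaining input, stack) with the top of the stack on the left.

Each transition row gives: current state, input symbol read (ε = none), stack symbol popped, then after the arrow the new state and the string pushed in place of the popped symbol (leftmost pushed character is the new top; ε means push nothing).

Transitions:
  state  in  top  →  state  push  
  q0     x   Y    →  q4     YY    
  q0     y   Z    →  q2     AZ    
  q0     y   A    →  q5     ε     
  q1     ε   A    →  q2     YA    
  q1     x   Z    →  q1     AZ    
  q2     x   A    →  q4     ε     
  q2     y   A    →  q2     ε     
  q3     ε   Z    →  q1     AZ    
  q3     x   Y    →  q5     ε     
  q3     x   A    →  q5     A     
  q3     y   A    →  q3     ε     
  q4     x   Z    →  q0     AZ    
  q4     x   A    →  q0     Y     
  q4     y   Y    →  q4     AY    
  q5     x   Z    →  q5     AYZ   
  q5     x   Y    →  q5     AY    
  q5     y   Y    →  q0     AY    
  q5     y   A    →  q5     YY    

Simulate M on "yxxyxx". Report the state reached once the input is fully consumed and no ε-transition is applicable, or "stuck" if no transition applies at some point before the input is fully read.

stuck

(q0, yxxyxx, Z) ⊢ (q2, xxyxx, AZ) ⊢ (q4, xyxx, Z) ⊢ (q0, yxx, AZ) ⊢ (q5, xx, Z) ⊢ (q5, x, AYZ)
No transition for (q5, x, top A); M blocks with input x remaining.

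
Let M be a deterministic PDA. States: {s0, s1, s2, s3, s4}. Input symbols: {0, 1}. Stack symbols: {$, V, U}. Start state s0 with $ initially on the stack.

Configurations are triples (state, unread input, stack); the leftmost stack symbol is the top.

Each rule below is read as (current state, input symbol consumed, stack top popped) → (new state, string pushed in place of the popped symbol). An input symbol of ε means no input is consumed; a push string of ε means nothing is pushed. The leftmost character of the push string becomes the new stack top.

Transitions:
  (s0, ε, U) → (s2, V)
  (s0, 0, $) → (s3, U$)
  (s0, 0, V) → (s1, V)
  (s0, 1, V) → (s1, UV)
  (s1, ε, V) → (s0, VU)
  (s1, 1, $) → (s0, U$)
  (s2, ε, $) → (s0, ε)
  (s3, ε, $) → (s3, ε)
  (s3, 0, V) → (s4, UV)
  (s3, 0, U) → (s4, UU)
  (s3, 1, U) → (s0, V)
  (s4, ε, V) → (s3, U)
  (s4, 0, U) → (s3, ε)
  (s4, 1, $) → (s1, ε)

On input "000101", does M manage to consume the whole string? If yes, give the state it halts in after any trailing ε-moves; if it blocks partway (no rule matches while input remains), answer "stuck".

(s0, 000101, $)
  read 0, top $: go to s3, push U$ → (s3, 00101, U$)
  read 0, top U: go to s4, push UU → (s4, 0101, UU$)
  read 0, top U: go to s3, push ε → (s3, 101, U$)
  read 1, top U: go to s0, push V → (s0, 01, V$)
  read 0, top V: go to s1, push V → (s1, 1, V$)
  ε-move, top V: go to s0, push VU → (s0, 1, VU$)
  read 1, top V: go to s1, push UV → (s1, ε, UVU$)
All input consumed; M is in state s1.

s1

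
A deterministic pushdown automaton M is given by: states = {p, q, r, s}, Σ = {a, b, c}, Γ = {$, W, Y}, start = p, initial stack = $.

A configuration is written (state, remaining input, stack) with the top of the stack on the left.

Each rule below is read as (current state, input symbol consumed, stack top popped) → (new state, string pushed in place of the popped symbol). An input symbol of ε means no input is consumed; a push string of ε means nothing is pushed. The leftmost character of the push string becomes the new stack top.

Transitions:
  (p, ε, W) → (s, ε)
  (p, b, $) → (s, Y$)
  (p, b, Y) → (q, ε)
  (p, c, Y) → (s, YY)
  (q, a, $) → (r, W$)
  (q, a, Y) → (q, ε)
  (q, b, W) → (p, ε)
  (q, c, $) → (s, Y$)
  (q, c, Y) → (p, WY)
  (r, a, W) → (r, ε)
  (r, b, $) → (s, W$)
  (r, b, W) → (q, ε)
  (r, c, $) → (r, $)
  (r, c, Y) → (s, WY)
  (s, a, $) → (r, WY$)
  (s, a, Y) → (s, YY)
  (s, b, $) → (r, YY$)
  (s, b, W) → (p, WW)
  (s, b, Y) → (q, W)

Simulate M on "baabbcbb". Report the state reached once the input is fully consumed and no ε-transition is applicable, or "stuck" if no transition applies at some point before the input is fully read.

(p, baabbcbb, $)
  read b, top $: go to s, push Y$ → (s, aabbcbb, Y$)
  read a, top Y: go to s, push YY → (s, abbcbb, YY$)
  read a, top Y: go to s, push YY → (s, bbcbb, YYY$)
  read b, top Y: go to q, push W → (q, bcbb, WYY$)
  read b, top W: go to p, push ε → (p, cbb, YY$)
  read c, top Y: go to s, push YY → (s, bb, YYY$)
  read b, top Y: go to q, push W → (q, b, WYY$)
  read b, top W: go to p, push ε → (p, ε, YY$)
All input consumed; M is in state p.

p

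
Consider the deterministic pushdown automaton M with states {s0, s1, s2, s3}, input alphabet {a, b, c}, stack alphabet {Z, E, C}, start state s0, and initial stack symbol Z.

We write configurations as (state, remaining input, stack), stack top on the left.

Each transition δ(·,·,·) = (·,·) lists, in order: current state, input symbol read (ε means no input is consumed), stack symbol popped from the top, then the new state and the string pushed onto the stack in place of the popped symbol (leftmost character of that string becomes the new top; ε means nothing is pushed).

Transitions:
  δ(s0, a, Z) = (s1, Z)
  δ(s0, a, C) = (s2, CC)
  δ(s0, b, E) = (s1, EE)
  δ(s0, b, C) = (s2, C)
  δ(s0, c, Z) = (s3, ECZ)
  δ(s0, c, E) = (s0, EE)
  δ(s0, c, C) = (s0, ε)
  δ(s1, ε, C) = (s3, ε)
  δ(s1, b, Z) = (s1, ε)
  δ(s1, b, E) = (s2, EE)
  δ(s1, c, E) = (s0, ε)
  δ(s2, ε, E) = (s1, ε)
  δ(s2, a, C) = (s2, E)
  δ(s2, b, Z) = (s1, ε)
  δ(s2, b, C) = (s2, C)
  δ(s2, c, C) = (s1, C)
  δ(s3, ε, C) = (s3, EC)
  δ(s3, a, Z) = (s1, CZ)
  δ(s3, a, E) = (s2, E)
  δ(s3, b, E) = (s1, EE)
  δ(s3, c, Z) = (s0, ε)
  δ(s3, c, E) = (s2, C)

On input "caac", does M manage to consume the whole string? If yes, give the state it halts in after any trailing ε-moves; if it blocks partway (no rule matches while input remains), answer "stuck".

s0

(s0, caac, Z)
  read c, top Z: go to s3, push ECZ → (s3, aac, ECZ)
  read a, top E: go to s2, push E → (s2, ac, ECZ)
  ε-move, top E: go to s1, push ε → (s1, ac, CZ)
  ε-move, top C: go to s3, push ε → (s3, ac, Z)
  read a, top Z: go to s1, push CZ → (s1, c, CZ)
  ε-move, top C: go to s3, push ε → (s3, c, Z)
  read c, top Z: go to s0, push ε → (s0, ε, ε)
All input consumed; M is in state s0.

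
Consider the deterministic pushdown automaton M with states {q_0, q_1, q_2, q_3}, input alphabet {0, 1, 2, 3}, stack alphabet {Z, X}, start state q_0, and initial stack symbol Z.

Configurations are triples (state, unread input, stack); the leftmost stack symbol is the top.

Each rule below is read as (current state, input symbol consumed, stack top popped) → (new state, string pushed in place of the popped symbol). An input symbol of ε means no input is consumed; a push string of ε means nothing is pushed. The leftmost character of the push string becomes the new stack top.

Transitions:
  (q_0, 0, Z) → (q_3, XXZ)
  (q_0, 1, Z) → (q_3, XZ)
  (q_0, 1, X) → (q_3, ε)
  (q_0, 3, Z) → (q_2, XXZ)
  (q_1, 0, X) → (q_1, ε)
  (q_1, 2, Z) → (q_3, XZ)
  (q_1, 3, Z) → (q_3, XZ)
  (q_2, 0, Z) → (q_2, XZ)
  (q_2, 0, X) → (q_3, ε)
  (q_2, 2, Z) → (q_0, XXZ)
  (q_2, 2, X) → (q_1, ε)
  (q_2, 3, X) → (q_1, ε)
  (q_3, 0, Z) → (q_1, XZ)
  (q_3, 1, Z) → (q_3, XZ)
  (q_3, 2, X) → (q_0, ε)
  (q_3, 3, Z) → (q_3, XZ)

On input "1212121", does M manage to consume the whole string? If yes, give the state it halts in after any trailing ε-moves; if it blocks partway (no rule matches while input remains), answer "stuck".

q_3

(q_0, 1212121, Z)
  read 1, top Z: go to q_3, push XZ → (q_3, 212121, XZ)
  read 2, top X: go to q_0, push ε → (q_0, 12121, Z)
  read 1, top Z: go to q_3, push XZ → (q_3, 2121, XZ)
  read 2, top X: go to q_0, push ε → (q_0, 121, Z)
  read 1, top Z: go to q_3, push XZ → (q_3, 21, XZ)
  read 2, top X: go to q_0, push ε → (q_0, 1, Z)
  read 1, top Z: go to q_3, push XZ → (q_3, ε, XZ)
All input consumed; M is in state q_3.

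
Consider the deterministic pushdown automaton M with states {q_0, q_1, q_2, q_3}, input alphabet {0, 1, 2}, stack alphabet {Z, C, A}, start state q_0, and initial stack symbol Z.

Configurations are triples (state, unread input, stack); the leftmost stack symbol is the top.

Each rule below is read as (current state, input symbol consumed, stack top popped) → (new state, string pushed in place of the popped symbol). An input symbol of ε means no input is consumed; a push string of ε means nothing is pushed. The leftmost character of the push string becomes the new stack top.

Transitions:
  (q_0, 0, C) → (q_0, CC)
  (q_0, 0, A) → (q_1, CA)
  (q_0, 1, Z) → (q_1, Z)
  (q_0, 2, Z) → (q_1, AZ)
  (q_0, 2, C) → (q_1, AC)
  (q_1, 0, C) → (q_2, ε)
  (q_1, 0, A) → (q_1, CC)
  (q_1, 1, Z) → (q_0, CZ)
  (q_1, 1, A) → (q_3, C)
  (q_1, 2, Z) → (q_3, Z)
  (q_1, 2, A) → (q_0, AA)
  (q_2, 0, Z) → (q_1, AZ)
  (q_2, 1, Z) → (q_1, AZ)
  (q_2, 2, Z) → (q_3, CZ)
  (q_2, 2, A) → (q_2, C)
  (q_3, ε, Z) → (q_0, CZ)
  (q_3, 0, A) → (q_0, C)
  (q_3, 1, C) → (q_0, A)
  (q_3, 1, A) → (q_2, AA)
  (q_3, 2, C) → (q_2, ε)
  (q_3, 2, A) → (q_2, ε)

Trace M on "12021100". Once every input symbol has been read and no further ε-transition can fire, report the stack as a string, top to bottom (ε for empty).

(q_0, 12021100, Z)
  read 1, top Z: go to q_1, push Z → (q_1, 2021100, Z)
  read 2, top Z: go to q_3, push Z → (q_3, 021100, Z)
  ε-move, top Z: go to q_0, push CZ → (q_0, 021100, CZ)
  read 0, top C: go to q_0, push CC → (q_0, 21100, CCZ)
  read 2, top C: go to q_1, push AC → (q_1, 1100, ACCZ)
  read 1, top A: go to q_3, push C → (q_3, 100, CCCZ)
  read 1, top C: go to q_0, push A → (q_0, 00, ACCZ)
  read 0, top A: go to q_1, push CA → (q_1, 0, CACCZ)
  read 0, top C: go to q_2, push ε → (q_2, ε, ACCZ)
All input consumed in state q_2 with stack ACCZ.

ACCZ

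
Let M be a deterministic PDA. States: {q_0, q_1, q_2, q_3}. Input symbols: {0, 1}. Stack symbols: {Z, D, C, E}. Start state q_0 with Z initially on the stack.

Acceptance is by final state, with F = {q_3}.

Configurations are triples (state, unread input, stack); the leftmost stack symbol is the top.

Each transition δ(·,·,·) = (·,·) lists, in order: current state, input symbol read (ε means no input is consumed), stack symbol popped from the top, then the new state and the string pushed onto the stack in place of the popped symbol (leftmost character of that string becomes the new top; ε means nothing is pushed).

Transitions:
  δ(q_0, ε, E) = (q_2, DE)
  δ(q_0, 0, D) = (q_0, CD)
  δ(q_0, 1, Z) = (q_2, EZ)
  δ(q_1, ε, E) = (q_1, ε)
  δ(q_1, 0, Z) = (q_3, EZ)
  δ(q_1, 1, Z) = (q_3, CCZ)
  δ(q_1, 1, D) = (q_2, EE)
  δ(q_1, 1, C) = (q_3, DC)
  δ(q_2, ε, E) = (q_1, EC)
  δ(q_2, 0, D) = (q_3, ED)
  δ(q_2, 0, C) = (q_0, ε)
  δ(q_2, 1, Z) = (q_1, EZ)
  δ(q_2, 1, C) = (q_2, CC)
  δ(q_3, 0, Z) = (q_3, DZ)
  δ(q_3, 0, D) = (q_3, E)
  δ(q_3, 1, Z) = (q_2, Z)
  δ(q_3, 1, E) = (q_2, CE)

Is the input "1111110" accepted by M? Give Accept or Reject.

(q_0, 1111110, Z)
  read 1, top Z: go to q_2, push EZ → (q_2, 111110, EZ)
  ε-move, top E: go to q_1, push EC → (q_1, 111110, ECZ)
  ε-move, top E: go to q_1, push ε → (q_1, 111110, CZ)
  read 1, top C: go to q_3, push DC → (q_3, 11110, DCZ)
No transition applies at (q_3, 11110, DCZ); input not fully consumed.

Reject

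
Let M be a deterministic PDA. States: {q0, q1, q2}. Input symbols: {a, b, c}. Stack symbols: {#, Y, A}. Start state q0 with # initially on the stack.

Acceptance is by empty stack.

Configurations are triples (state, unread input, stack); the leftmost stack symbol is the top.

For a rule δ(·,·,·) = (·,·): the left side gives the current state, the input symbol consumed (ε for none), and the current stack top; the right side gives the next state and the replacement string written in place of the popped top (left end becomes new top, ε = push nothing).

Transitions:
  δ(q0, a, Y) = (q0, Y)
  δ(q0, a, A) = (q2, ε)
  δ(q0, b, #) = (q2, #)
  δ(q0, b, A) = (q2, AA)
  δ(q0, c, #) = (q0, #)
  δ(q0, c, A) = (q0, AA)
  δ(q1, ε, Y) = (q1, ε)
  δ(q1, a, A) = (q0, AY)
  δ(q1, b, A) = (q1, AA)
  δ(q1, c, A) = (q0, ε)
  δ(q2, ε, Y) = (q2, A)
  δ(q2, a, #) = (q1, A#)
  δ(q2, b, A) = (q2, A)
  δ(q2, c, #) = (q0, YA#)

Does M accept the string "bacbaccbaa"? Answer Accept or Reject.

(q0, bacbaccbaa, #)
  read b, top #: go to q2, push # → (q2, acbaccbaa, #)
  read a, top #: go to q1, push A# → (q1, cbaccbaa, A#)
  read c, top A: go to q0, push ε → (q0, baccbaa, #)
  read b, top #: go to q2, push # → (q2, accbaa, #)
  read a, top #: go to q1, push A# → (q1, ccbaa, A#)
  read c, top A: go to q0, push ε → (q0, cbaa, #)
  read c, top #: go to q0, push # → (q0, baa, #)
  read b, top #: go to q2, push # → (q2, aa, #)
  read a, top #: go to q1, push A# → (q1, a, A#)
  read a, top A: go to q0, push AY → (q0, ε, AY#)
All input consumed; stack is AY#, not empty, and no further ε-move applies.

Reject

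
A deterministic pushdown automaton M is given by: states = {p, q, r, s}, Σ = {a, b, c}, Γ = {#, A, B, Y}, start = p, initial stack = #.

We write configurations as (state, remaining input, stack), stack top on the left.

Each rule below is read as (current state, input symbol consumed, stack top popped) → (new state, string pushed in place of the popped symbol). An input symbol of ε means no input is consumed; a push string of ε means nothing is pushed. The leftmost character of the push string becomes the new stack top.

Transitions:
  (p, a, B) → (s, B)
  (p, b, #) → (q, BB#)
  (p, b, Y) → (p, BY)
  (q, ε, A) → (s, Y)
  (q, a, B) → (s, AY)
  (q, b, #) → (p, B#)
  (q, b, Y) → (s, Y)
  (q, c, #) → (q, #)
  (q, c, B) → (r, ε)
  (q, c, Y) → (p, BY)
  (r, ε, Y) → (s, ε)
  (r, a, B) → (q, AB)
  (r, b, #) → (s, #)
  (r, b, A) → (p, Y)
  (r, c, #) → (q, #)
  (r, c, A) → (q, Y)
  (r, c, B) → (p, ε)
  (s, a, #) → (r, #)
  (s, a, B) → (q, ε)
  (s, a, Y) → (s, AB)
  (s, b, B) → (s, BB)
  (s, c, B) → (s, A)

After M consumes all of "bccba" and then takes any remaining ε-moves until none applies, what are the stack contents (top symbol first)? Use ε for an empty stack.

AYB#

(p, bccba, #)
  read b, top #: go to q, push BB# → (q, ccba, BB#)
  read c, top B: go to r, push ε → (r, cba, B#)
  read c, top B: go to p, push ε → (p, ba, #)
  read b, top #: go to q, push BB# → (q, a, BB#)
  read a, top B: go to s, push AY → (s, ε, AYB#)
All input consumed in state s with stack AYB#.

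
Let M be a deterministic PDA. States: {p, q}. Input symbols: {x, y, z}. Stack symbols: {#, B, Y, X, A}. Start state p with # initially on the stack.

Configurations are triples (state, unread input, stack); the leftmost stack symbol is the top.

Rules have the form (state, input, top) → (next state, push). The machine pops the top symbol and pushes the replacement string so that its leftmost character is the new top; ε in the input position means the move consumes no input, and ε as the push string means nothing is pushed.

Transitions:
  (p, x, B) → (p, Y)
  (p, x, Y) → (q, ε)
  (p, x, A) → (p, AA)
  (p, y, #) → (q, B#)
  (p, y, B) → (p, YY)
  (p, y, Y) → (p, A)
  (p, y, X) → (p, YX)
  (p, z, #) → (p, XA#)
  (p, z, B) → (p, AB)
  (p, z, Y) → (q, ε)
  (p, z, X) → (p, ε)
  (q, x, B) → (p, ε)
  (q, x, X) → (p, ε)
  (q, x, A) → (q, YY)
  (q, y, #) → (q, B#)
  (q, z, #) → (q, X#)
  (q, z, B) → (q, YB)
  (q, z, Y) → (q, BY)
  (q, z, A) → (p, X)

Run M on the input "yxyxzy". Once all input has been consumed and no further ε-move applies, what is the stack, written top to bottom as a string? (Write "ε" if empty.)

(p, yxyxzy, #)
  read y, top #: go to q, push B# → (q, xyxzy, B#)
  read x, top B: go to p, push ε → (p, yxzy, #)
  read y, top #: go to q, push B# → (q, xzy, B#)
  read x, top B: go to p, push ε → (p, zy, #)
  read z, top #: go to p, push XA# → (p, y, XA#)
  read y, top X: go to p, push YX → (p, ε, YXA#)
All input consumed in state p with stack YXA#.

YXA#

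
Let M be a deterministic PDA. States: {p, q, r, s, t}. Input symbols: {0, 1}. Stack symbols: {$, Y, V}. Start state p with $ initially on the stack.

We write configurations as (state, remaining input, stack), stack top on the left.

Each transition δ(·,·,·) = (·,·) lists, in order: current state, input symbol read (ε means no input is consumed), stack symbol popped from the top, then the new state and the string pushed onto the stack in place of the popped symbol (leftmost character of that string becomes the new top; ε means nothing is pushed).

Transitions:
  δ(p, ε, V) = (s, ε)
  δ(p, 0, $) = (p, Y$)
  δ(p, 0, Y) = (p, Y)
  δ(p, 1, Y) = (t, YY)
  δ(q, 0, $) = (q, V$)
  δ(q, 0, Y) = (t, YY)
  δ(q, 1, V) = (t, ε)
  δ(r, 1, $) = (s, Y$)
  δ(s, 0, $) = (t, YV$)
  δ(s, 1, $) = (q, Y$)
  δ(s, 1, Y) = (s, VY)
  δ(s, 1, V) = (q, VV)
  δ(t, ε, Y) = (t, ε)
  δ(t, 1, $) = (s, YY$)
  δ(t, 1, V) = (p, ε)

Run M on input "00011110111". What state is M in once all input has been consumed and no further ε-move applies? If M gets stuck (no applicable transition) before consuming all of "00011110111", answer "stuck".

stuck

(p, 00011110111, $)
  read 0, top $: go to p, push Y$ → (p, 0011110111, Y$)
  read 0, top Y: go to p, push Y → (p, 011110111, Y$)
  read 0, top Y: go to p, push Y → (p, 11110111, Y$)
  read 1, top Y: go to t, push YY → (t, 1110111, YY$)
  ε-move, top Y: go to t, push ε → (t, 1110111, Y$)
  ε-move, top Y: go to t, push ε → (t, 1110111, $)
  read 1, top $: go to s, push YY$ → (s, 110111, YY$)
  read 1, top Y: go to s, push VY → (s, 10111, VYY$)
  read 1, top V: go to q, push VV → (q, 0111, VVYY$)
No transition for (q, 0, top V); M blocks with input 0111 remaining.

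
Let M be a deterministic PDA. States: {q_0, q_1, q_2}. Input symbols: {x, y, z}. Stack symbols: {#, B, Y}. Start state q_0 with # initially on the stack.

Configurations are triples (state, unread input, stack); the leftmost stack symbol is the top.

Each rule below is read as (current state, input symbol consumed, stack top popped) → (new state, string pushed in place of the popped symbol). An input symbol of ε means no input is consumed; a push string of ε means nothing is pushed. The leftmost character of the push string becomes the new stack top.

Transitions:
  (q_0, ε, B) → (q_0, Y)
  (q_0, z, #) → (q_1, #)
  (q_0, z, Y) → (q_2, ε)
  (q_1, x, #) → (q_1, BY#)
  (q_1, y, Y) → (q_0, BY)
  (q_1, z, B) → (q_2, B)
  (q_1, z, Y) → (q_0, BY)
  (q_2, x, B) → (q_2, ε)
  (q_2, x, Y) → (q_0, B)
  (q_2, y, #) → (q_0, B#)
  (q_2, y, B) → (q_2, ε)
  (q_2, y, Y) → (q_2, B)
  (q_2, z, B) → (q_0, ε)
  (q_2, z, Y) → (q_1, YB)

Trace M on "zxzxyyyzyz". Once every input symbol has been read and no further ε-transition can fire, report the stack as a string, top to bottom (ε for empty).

(q_0, zxzxyyyzyz, #) ⊢ (q_1, xzxyyyzyz, #) ⊢ (q_1, zxyyyzyz, BY#) ⊢ (q_2, xyyyzyz, BY#) ⊢ (q_2, yyyzyz, Y#) ⊢ (q_2, yyzyz, B#) ⊢ (q_2, yzyz, #) ⊢ (q_0, zyz, B#) ⊢ (q_0, zyz, Y#) ⊢ (q_2, yz, #) ⊢ (q_0, z, B#) ⊢ (q_0, z, Y#) ⊢ (q_2, ε, #)
All input consumed in state q_2 with stack #.

#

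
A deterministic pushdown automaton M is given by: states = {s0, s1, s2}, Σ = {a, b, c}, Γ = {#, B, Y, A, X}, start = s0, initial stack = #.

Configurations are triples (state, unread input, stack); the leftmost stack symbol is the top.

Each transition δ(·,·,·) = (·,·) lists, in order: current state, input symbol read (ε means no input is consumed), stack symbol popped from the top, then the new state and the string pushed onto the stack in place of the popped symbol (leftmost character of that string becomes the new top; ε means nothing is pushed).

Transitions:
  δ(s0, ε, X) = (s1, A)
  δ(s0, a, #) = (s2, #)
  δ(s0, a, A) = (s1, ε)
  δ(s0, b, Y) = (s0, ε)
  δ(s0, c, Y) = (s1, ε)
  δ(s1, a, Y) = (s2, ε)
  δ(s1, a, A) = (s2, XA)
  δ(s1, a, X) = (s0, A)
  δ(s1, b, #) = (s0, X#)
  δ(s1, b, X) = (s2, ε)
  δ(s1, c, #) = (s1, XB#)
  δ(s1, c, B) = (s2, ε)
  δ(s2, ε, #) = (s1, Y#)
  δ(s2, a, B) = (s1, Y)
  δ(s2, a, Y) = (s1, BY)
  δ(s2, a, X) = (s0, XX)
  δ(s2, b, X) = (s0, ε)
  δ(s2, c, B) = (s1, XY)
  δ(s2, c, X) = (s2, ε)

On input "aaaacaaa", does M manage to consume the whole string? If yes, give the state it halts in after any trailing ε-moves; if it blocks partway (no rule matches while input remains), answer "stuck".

stuck

(s0, aaaacaaa, #)
  read a, top #: go to s2, push # → (s2, aaacaaa, #)
  ε-move, top #: go to s1, push Y# → (s1, aaacaaa, Y#)
  read a, top Y: go to s2, push ε → (s2, aacaaa, #)
  ε-move, top #: go to s1, push Y# → (s1, aacaaa, Y#)
  read a, top Y: go to s2, push ε → (s2, acaaa, #)
  ε-move, top #: go to s1, push Y# → (s1, acaaa, Y#)
  read a, top Y: go to s2, push ε → (s2, caaa, #)
  ε-move, top #: go to s1, push Y# → (s1, caaa, Y#)
No transition for (s1, c, top Y); M blocks with input caaa remaining.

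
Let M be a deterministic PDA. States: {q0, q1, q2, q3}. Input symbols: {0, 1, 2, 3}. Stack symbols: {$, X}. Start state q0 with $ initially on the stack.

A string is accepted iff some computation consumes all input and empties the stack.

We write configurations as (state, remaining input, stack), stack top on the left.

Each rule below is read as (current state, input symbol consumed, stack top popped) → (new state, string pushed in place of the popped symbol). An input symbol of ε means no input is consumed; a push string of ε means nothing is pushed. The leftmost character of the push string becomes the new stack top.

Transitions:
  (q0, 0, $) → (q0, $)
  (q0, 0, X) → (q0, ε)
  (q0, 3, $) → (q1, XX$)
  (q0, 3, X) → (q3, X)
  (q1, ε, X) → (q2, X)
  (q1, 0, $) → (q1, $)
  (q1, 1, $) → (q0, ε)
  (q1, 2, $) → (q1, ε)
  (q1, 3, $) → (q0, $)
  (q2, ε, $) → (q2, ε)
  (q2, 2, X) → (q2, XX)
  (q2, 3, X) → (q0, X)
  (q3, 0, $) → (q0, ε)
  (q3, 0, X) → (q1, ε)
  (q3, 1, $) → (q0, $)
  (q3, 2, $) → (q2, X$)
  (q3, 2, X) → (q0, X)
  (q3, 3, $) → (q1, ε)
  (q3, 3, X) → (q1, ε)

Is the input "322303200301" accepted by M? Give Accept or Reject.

(q0, 322303200301, $)
  read 3, top $: go to q1, push XX$ → (q1, 22303200301, XX$)
  ε-move, top X: go to q2, push X → (q2, 22303200301, XX$)
  read 2, top X: go to q2, push XX → (q2, 2303200301, XXX$)
  read 2, top X: go to q2, push XX → (q2, 303200301, XXXX$)
  read 3, top X: go to q0, push X → (q0, 03200301, XXXX$)
  read 0, top X: go to q0, push ε → (q0, 3200301, XXX$)
  read 3, top X: go to q3, push X → (q3, 200301, XXX$)
  read 2, top X: go to q0, push X → (q0, 00301, XXX$)
  read 0, top X: go to q0, push ε → (q0, 0301, XX$)
  read 0, top X: go to q0, push ε → (q0, 301, X$)
  read 3, top X: go to q3, push X → (q3, 01, X$)
  read 0, top X: go to q1, push ε → (q1, 1, $)
  read 1, top $: go to q0, push ε → (q0, ε, ε)
All input consumed and the stack is empty.

Accept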